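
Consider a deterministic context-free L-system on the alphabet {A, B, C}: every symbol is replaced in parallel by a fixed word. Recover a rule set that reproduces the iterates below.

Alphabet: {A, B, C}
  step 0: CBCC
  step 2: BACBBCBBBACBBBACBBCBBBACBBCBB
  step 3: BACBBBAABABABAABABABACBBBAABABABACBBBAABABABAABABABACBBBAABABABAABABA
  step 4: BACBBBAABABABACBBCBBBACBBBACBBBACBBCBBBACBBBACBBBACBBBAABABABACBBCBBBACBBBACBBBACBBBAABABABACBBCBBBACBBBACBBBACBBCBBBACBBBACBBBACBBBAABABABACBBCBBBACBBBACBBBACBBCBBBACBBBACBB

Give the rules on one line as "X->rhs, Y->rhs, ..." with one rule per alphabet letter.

A->CBB, B->BA, C->BAA

  step 3 ⇒ step 4: BACBBBAABABABAABABABACBBBAABABABACBBBAABABABAABABABACBBBAABABABAABABA ⇒ BA·CBB·BAA·BA·BA·BA·CBB·CBB·BA·CBB·BA·CBB·BA·CBB·CBB·BA·CBB·BA·CBB·BA·CBB·BAA·BA·BA·BA·CBB·CBB·BA·CBB·BA·CBB·BA·CBB·BAA·BA·BA·BA·CBB·CBB·BA·CBB·BA·CBB·BA·CBB·CBB·BA·CBB·BA·CBB·BA·CBB·BAA·BA·BA·BA·CBB·CBB·BA·CBB·BA·CBB·BA·CBB·CBB·BA·CBB·BA·CBB
    A ↦ CBB
    B ↦ BA
    C ↦ BAA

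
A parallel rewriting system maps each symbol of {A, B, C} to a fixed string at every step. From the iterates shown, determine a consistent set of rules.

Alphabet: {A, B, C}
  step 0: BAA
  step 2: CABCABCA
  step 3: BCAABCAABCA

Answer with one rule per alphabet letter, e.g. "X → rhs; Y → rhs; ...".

A->CA, B->A, C->B

  step 2 ⇒ step 3: CABCABCA ⇒ B·CA·A·B·CA·A·B·CA
    A ↦ CA
    B ↦ A
    C ↦ B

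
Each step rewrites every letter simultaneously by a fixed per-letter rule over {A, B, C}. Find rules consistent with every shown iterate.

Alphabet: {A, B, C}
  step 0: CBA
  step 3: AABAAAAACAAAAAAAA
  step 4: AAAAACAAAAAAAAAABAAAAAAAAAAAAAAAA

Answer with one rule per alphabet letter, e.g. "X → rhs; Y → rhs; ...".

A->AA, B->AC, C->B

  step 3 ⇒ step 4: AABAAAAACAAAAAAAA ⇒ AA·AA·AC·AA·AA·AA·AA·AA·B·AA·AA·AA·AA·AA·AA·AA·AA
    A ↦ AA
    B ↦ AC
    C ↦ B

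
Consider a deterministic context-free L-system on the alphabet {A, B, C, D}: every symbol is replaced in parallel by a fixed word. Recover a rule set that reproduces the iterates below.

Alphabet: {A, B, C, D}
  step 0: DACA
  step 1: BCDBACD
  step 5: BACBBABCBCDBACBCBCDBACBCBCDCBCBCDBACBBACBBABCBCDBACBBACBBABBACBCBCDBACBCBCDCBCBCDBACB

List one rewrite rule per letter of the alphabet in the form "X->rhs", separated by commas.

  step 0 ⇒ step 1: DACA ⇒ B·CD·BA·CD
    A ↦ CD
    C ↦ BA
    D ↦ B
    B ↦ CB  (constrained at step 1)

A->CD, B->CB, C->BA, D->B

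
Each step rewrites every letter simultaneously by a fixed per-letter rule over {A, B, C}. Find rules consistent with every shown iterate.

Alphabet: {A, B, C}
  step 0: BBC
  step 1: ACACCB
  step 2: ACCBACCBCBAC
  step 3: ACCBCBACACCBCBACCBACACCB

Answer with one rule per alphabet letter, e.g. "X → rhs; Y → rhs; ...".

A->AC, B->AC, C->CB

  step 2 ⇒ step 3: ACCBACCBCBAC ⇒ AC·CB·CB·AC·AC·CB·CB·AC·CB·AC·AC·CB
    A ↦ AC
    B ↦ AC
    C ↦ CB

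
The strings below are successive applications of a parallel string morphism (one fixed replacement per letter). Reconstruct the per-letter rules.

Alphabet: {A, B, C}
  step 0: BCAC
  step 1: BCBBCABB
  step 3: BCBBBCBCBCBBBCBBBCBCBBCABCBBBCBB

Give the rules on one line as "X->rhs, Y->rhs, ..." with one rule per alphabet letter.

  step 0 ⇒ step 1: BCAC ⇒ BC·BB·CA·BB
    A ↦ CA
    B ↦ BC
    C ↦ BB

A->CA, B->BC, C->BB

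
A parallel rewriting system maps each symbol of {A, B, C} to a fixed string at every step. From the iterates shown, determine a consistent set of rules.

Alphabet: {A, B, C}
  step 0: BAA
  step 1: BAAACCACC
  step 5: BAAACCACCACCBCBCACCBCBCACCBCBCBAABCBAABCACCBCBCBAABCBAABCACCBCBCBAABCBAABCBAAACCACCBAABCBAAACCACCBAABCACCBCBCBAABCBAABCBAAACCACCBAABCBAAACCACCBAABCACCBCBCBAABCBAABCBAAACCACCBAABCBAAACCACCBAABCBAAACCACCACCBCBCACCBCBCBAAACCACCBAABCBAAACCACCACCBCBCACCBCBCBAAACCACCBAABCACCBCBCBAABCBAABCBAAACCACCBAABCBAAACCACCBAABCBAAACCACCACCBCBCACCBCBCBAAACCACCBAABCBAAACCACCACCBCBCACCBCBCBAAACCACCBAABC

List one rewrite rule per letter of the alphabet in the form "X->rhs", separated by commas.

A->ACC, B->BAA, C->BC

  step 0 ⇒ step 1: BAA ⇒ BAA·ACC·ACC
    A ↦ ACC
    B ↦ BAA
    C ↦ BC  (constrained at step 1)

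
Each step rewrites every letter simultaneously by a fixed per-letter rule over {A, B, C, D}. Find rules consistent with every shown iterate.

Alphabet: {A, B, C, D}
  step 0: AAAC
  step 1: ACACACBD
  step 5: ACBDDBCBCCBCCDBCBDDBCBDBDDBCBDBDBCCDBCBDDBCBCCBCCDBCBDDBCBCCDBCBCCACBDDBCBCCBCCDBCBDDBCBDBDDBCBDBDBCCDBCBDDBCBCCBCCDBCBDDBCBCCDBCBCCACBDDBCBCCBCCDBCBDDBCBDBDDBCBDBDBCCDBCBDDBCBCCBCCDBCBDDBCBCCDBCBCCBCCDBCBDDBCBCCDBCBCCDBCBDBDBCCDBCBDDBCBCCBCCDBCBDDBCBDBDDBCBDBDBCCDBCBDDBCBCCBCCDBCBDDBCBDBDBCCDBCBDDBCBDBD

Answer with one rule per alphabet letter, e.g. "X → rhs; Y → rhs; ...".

  step 0 ⇒ step 1: AAAC ⇒ AC·AC·AC·BD
    A ↦ AC
    C ↦ BD
    B ↦ DBC  (constrained at step 1)
    D ↦ BCC  (constrained at step 1)

A->AC, B->DBC, C->BD, D->BCC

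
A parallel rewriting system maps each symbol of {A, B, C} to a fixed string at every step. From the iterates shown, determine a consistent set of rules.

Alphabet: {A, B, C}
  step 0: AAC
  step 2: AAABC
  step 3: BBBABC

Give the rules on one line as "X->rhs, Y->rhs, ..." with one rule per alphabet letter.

A->B, B->A, C->BC

  step 2 ⇒ step 3: AAABC ⇒ B·B·B·A·BC
    A ↦ B
    B ↦ A
    C ↦ BC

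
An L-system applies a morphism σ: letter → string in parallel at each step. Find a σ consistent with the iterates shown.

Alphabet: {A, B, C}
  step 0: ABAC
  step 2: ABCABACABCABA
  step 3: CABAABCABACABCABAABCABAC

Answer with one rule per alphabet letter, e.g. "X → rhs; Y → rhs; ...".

A->C, B->ABA, C->AB

  step 2 ⇒ step 3: ABCABACABCABA ⇒ C·ABA·AB·C·ABA·C·AB·C·ABA·AB·C·ABA·C
    A ↦ C
    B ↦ ABA
    C ↦ AB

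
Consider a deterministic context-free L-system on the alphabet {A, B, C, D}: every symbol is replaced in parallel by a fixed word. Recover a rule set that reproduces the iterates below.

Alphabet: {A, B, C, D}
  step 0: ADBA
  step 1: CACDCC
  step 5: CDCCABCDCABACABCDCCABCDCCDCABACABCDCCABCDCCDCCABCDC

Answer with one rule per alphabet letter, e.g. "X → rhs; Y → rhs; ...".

  step 0 ⇒ step 1: ADBA ⇒ C·AC·DC·C
    A ↦ C
    B ↦ DC
    D ↦ AC
    C ↦ AB  (constrained at step 1)

A->C, B->DC, C->AB, D->AC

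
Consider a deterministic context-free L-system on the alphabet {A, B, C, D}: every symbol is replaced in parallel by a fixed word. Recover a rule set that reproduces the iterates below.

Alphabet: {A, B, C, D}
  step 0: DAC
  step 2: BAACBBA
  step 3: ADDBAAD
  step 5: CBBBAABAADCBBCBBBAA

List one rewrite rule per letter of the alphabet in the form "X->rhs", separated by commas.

A->D, B->A, C->B, D->CBB

  step 2 ⇒ step 3: BAACBBA ⇒ A·D·D·B·A·A·D
    A ↦ D
    B ↦ A
    C ↦ B
    D ↦ CBB  (constrained at step 0)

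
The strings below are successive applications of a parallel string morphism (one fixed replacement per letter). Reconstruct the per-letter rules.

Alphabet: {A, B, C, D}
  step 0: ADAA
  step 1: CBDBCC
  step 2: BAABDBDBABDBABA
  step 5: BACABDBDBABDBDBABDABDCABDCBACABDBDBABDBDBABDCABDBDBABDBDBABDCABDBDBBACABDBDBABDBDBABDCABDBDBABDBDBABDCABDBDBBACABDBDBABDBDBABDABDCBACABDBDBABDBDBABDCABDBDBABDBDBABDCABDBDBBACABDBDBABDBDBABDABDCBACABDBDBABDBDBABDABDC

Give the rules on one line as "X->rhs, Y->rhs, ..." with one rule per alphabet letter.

A->C, B->ABD, C->BA, D->BDB

  step 1 ⇒ step 2: CBDBCC ⇒ BA·ABD·BDB·ABD·BA·BA
    B ↦ ABD
    C ↦ BA
    D ↦ BDB
  step 0 ⇒ step 1: ADAA ⇒ C·BDB·C·C
    A ↦ C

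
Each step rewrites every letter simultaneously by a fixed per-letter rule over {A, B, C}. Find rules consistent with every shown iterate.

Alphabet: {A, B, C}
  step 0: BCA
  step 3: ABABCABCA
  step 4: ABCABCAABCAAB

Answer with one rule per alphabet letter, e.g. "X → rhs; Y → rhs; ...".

A->AB, B->C, C->A

  step 3 ⇒ step 4: ABABCABCA ⇒ AB·C·AB·C·A·AB·C·A·AB
    A ↦ AB
    B ↦ C
    C ↦ A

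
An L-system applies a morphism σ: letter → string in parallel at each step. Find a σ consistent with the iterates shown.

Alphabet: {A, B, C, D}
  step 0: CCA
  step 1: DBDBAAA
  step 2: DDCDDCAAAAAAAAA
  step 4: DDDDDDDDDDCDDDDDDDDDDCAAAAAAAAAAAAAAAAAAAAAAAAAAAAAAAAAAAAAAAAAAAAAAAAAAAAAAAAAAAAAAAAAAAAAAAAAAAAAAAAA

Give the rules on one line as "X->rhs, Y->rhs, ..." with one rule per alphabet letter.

  step 1 ⇒ step 2: DBDBAAA ⇒ DD·C·DD·C·AAA·AAA·AAA
    A ↦ AAA
    B ↦ C
    D ↦ DD
  step 0 ⇒ step 1: CCA ⇒ DB·DB·AAA
    C ↦ DB

A->AAA, B->C, C->DB, D->DD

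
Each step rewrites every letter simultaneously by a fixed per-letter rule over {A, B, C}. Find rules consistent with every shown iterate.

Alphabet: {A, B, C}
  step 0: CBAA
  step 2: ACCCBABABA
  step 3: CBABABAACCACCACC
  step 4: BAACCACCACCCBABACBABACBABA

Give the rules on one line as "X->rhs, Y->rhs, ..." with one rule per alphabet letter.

A->C, B->AC, C->BA

  step 3 ⇒ step 4: CBABABAACCACCACC ⇒ BA·AC·C·AC·C·AC·C·C·BA·BA·C·BA·BA·C·BA·BA
    A ↦ C
    B ↦ AC
    C ↦ BA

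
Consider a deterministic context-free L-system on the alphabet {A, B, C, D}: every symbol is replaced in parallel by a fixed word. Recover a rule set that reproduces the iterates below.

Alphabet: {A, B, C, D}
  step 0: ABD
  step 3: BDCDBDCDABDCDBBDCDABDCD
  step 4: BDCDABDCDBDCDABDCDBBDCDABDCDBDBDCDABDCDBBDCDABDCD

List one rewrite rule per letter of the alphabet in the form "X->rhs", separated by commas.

A->B, B->BD, C->ABD, D->CD

  step 3 ⇒ step 4: BDCDBDCDABDCDBBDCDABDCD ⇒ BD·CD·ABD·CD·BD·CD·ABD·CD·B·BD·CD·ABD·CD·BD·BD·CD·ABD·CD·B·BD·CD·ABD·CD
    A ↦ B
    B ↦ BD
    C ↦ ABD
    D ↦ CD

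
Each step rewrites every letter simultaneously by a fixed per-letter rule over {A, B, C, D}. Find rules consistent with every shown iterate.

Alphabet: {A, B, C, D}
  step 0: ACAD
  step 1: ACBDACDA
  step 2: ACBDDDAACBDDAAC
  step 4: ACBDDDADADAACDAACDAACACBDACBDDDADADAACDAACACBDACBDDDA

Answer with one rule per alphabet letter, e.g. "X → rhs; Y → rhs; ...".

  step 1 ⇒ step 2: ACBDACDA ⇒ AC·BD·D·DA·AC·BD·DA·AC
    A ↦ AC
    B ↦ D
    C ↦ BD
    D ↦ DA

A->AC, B->D, C->BD, D->DA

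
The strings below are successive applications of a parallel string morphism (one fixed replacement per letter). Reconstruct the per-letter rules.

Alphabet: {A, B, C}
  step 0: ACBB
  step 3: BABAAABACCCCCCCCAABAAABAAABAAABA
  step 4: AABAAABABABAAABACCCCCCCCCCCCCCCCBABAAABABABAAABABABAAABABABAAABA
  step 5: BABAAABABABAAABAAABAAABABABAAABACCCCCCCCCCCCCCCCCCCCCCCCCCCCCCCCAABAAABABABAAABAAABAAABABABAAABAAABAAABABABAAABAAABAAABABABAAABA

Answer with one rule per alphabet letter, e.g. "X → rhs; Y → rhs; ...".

  step 4 ⇒ step 5: AABAAABABABAAABACCCCCCCCCCCCCCCCBABAAABABABAAABABABAAABABABAAABA ⇒ BA·BA·AA·BA·BA·BA·AA·BA·AA·BA·AA·BA·BA·BA·AA·BA·CC·CC·CC·CC·CC·CC·CC·CC·CC·CC·CC·CC·CC·CC·CC·CC·AA·BA·AA·BA·BA·BA·AA·BA·AA·BA·AA·BA·BA·BA·AA·BA·AA·BA·AA·BA·BA·BA·AA·BA·AA·BA·AA·BA·BA·BA·AA·BA
    A ↦ BA
    B ↦ AA
    C ↦ CC

A->BA, B->AA, C->CC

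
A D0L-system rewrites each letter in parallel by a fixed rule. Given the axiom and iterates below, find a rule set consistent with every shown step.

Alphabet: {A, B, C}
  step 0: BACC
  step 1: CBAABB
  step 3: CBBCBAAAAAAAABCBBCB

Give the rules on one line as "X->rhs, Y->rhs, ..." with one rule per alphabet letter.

  step 0 ⇒ step 1: BACC ⇒ CB·AA·B·B
    A ↦ AA
    B ↦ CB
    C ↦ B

A->AA, B->CB, C->B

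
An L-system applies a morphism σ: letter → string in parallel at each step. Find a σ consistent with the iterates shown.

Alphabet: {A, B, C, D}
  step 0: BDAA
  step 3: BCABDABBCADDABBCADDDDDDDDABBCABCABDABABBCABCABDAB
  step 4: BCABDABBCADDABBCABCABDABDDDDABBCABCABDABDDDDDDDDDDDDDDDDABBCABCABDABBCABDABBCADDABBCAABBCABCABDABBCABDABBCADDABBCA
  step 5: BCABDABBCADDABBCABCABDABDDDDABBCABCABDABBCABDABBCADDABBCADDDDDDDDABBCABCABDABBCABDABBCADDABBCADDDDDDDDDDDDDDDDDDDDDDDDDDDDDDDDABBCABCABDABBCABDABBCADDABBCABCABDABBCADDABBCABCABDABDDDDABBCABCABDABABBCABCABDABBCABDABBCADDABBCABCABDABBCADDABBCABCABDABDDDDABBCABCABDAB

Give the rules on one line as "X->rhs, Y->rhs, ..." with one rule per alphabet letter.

  step 4 ⇒ step 5: BCABDABBCADDABBCABCABDABDDDDABBCABCABDABDDDDDDDDDDDDDDDDABBCABCABDABBCABDABBCADDABBCAABBCABCABDABBCABDABBCADDABBCA ⇒ BCA·BD·AB·BCA·DD·AB·BCA·BCA·BD·AB·DD·DD·AB·BCA·BCA·BD·AB·BCA·BD·AB·BCA·DD·AB·BCA·DD·DD·DD·DD·AB·BCA·BCA·BD·AB·BCA·BD·AB·BCA·DD·AB·BCA·DD·DD·DD·DD·DD·DD·DD·DD·DD·DD·DD·DD·DD·DD·DD·DD·AB·BCA·BCA·BD·AB·BCA·BD·AB·BCA·DD·AB·BCA·BCA·BD·AB·BCA·DD·AB·BCA·BCA·BD·AB·DD·DD·AB·BCA·BCA·BD·AB·AB·BCA·BCA·BD·AB·BCA·BD·AB·BCA·DD·AB·BCA·BCA·BD·AB·BCA·DD·AB·BCA·BCA·BD·AB·DD·DD·AB·BCA·BCA·BD·AB
    A ↦ AB
    B ↦ BCA
    C ↦ BD
    D ↦ DD

A->AB, B->BCA, C->BD, D->DD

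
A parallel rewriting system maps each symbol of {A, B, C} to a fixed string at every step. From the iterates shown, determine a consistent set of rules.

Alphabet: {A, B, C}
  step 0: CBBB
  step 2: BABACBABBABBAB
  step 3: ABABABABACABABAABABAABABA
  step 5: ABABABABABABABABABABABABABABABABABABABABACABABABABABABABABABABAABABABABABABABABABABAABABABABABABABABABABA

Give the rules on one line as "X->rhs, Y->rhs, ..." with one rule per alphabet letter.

  step 2 ⇒ step 3: BABACBABBABBAB ⇒ A·BAB·A·BAB·AC·A·BAB·A·A·BAB·A·A·BAB·A
    A ↦ BAB
    B ↦ A
    C ↦ AC

A->BAB, B->A, C->AC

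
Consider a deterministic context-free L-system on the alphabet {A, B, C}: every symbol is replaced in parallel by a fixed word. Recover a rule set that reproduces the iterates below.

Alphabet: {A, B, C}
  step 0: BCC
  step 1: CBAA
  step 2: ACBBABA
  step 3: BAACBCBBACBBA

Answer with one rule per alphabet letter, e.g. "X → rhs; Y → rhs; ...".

A->BA, B->CB, C->A

  step 2 ⇒ step 3: ACBBABA ⇒ BA·A·CB·CB·BA·CB·BA
    A ↦ BA
    B ↦ CB
    C ↦ A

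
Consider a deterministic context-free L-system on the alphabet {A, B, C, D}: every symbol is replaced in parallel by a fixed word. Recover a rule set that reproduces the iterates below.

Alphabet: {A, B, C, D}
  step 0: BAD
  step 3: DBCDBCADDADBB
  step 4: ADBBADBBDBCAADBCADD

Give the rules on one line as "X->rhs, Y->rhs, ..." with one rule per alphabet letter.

A->DBC, B->D, C->BB, D->A

  step 3 ⇒ step 4: DBCDBCADDADBB ⇒ A·D·BB·A·D·BB·DBC·A·A·DBC·A·D·D
    A ↦ DBC
    B ↦ D
    C ↦ BB
    D ↦ A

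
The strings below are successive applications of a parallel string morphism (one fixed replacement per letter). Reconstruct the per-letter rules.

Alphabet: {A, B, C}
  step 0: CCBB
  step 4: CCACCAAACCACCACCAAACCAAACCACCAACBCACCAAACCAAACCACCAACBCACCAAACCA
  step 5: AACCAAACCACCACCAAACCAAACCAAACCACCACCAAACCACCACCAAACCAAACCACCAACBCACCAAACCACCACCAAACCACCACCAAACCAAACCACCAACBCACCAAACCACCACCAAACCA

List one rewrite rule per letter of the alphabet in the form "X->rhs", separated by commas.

  step 4 ⇒ step 5: CCACCAAACCACCACCAAACCAAACCACCAACBCACCAAACCAAACCACCAACBCACCAAACCA ⇒ A·A·CCA·A·A·CCA·CCA·CCA·A·A·CCA·A·A·CCA·A·A·CCA·CCA·CCA·A·A·CCA·CCA·CCA·A·A·CCA·A·A·CCA·CCA·A·CBC·A·CCA·A·A·CCA·CCA·CCA·A·A·CCA·CCA·CCA·A·A·CCA·A·A·CCA·CCA·A·CBC·A·CCA·A·A·CCA·CCA·CCA·A·A·CCA
    A ↦ CCA
    B ↦ CBC
    C ↦ A

A->CCA, B->CBC, C->A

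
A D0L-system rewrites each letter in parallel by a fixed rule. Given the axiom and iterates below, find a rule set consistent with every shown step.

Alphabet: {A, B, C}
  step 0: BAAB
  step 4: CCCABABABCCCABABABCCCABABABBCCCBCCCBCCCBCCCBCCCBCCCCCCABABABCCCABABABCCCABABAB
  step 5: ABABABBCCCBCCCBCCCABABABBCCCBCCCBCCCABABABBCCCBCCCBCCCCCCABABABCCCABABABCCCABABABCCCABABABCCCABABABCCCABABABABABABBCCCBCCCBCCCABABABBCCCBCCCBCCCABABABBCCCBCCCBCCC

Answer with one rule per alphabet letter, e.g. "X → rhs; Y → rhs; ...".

  step 4 ⇒ step 5: CCCABABABCCCABABABCCCABABABBCCCBCCCBCCCBCCCBCCCBCCCCCCABABABCCCABABABCCCABABAB ⇒ AB·AB·AB·B·CCC·B·CCC·B·CCC·AB·AB·AB·B·CCC·B·CCC·B·CCC·AB·AB·AB·B·CCC·B·CCC·B·CCC·CCC·AB·AB·AB·CCC·AB·AB·AB·CCC·AB·AB·AB·CCC·AB·AB·AB·CCC·AB·AB·AB·CCC·AB·AB·AB·AB·AB·AB·B·CCC·B·CCC·B·CCC·AB·AB·AB·B·CCC·B·CCC·B·CCC·AB·AB·AB·B·CCC·B·CCC·B·CCC
    A ↦ B
    B ↦ CCC
    C ↦ AB

A->B, B->CCC, C->AB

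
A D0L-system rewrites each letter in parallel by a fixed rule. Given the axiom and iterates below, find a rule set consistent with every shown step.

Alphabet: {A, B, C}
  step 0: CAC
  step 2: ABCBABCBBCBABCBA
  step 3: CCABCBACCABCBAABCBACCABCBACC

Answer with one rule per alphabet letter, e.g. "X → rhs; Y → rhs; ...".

  step 2 ⇒ step 3: ABCBABCBBCBABCBA ⇒ CC·A·BCB·A·CC·A·BCB·A·A·BCB·A·CC·A·BCB·A·CC
    A ↦ CC
    B ↦ A
    C ↦ BCB

A->CC, B->A, C->BCB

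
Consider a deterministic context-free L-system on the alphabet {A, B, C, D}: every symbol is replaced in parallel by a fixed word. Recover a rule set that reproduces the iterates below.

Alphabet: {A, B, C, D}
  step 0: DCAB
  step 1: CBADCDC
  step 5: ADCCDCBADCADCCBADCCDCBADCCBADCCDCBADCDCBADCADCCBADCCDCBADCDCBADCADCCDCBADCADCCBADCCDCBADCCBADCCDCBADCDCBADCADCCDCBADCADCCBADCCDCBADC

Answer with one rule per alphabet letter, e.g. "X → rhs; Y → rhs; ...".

  step 0 ⇒ step 1: DCAB ⇒ CB·ADC·D·C
    A ↦ D
    B ↦ C
    C ↦ ADC
    D ↦ CB

A->D, B->C, C->ADC, D->CB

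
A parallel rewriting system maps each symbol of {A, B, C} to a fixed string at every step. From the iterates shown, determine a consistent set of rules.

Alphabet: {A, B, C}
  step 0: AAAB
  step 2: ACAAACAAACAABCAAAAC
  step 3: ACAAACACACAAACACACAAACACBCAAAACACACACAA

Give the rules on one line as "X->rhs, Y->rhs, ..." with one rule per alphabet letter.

  step 2 ⇒ step 3: ACAAACAAACAABCAAAAC ⇒ AC·AA·AC·AC·AC·AA·AC·AC·AC·AA·AC·AC·BCA·AA·AC·AC·AC·AC·AA
    A ↦ AC
    B ↦ BCA
    C ↦ AA

A->AC, B->BCA, C->AA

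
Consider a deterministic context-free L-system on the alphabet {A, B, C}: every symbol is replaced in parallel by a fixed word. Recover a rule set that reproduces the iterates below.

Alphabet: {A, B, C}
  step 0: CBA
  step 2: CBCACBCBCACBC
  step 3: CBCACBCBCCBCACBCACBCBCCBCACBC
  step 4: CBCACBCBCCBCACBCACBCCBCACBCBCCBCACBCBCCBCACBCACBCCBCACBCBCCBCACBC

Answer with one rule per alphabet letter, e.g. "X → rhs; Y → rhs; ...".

A->BC, B->A, C->CBC

  step 3 ⇒ step 4: CBCACBCBCCBCACBCACBCBCCBCACBC ⇒ CBC·A·CBC·BC·CBC·A·CBC·A·CBC·CBC·A·CBC·BC·CBC·A·CBC·BC·CBC·A·CBC·A·CBC·CBC·A·CBC·BC·CBC·A·CBC
    A ↦ BC
    B ↦ A
    C ↦ CBC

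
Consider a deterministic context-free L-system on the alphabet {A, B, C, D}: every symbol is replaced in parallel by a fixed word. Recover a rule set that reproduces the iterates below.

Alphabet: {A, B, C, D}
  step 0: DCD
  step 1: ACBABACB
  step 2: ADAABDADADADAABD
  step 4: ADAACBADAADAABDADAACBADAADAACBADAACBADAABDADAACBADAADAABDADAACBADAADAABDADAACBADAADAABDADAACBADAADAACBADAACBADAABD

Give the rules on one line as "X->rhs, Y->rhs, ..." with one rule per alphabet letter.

A->ADA, B->D, C->AB, D->ACB

  step 1 ⇒ step 2: ACBABACB ⇒ ADA·AB·D·ADA·D·ADA·AB·D
    A ↦ ADA
    B ↦ D
    C ↦ AB
  step 0 ⇒ step 1: DCD ⇒ ACB·AB·ACB
    D ↦ ACB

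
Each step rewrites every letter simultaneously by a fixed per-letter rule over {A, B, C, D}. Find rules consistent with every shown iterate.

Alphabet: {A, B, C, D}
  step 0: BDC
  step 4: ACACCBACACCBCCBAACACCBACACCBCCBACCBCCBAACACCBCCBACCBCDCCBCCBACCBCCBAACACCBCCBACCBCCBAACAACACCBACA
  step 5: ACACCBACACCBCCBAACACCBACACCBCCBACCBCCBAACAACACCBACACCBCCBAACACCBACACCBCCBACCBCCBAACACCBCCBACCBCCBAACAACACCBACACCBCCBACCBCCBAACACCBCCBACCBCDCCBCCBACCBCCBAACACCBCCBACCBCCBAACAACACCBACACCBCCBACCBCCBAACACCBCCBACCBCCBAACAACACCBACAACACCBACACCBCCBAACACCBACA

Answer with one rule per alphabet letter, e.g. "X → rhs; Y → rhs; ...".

  step 4 ⇒ step 5: ACACCBACACCBCCBAACACCBACACCBCCBACCBCCBAACACCBCCBACCBCDCCBCCBACCBCCBAACACCBCCBACCBCCBAACAACACCBACA ⇒ ACA·CCB·ACA·CCB·CCB·A·ACA·CCB·ACA·CCB·CCB·A·CCB·CCB·A·ACA·ACA·CCB·ACA·CCB·CCB·A·ACA·CCB·ACA·CCB·CCB·A·CCB·CCB·A·ACA·CCB·CCB·A·CCB·CCB·A·ACA·ACA·CCB·ACA·CCB·CCB·A·CCB·CCB·A·ACA·CCB·CCB·A·CCB·CD·CCB·CCB·A·CCB·CCB·A·ACA·CCB·CCB·A·CCB·CCB·A·ACA·ACA·CCB·ACA·CCB·CCB·A·CCB·CCB·A·ACA·CCB·CCB·A·CCB·CCB·A·ACA·ACA·CCB·ACA·ACA·CCB·ACA·CCB·CCB·A·ACA·CCB·ACA
    A ↦ ACA
    B ↦ A
    C ↦ CCB
    D ↦ CD

A->ACA, B->A, C->CCB, D->CD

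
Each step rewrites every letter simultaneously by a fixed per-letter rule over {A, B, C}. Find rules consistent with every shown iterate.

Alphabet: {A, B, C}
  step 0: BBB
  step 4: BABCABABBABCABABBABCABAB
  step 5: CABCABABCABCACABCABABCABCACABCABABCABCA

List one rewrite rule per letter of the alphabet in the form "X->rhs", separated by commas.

  step 4 ⇒ step 5: BABCABABBABCABABBABCABAB ⇒ CA·B·CA·BA·B·CA·B·CA·CA·B·CA·BA·B·CA·B·CA·CA·B·CA·BA·B·CA·B·CA
    A ↦ B
    B ↦ CA
    C ↦ BA

A->B, B->CA, C->BA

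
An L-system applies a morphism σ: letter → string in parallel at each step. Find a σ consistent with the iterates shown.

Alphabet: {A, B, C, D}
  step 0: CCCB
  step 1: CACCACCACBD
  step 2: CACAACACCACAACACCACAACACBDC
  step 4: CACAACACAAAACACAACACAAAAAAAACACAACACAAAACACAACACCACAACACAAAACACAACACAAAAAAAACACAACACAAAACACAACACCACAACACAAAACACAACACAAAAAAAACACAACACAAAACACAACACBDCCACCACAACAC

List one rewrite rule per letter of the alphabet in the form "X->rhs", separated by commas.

  step 1 ⇒ step 2: CACCACCACBD ⇒ CAC·AA·CAC·CAC·AA·CAC·CAC·AA·CAC·BD·C
    A ↦ AA
    B ↦ BD
    C ↦ CAC
    D ↦ C

A->AA, B->BD, C->CAC, D->C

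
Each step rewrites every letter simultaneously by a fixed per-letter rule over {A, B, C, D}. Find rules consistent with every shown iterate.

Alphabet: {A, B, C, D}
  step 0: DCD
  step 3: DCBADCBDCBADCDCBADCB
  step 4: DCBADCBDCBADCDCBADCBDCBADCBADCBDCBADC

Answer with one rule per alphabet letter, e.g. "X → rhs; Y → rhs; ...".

  step 3 ⇒ step 4: DCBADCBDCBADCDCBADCB ⇒ DC·BA·DC·B·DC·BA·DC·DC·BA·DC·B·DC·BA·DC·BA·DC·B·DC·BA·DC
    A ↦ B
    B ↦ DC
    C ↦ BA
    D ↦ DC

A->B, B->DC, C->BA, D->DC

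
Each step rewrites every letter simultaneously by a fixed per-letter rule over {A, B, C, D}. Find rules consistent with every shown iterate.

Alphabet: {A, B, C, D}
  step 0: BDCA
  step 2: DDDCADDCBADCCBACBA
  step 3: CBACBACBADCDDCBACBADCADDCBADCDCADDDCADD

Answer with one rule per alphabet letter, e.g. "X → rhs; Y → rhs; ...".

  step 2 ⇒ step 3: DDDCADDCBADCCBACBA ⇒ CBA·CBA·CBA·DC·DD·CBA·CBA·DC·A·DD·CBA·DC·DC·A·DD·DC·A·DD
    A ↦ DD
    B ↦ A
    C ↦ DC
    D ↦ CBA

A->DD, B->A, C->DC, D->CBA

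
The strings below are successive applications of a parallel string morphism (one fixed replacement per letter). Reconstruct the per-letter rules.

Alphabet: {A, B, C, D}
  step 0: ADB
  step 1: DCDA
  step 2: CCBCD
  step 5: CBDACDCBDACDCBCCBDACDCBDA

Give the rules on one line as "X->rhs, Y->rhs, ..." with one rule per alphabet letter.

  step 1 ⇒ step 2: DCDA ⇒ C·CB·C·D
    A ↦ D
    C ↦ CB
    D ↦ C
  step 0 ⇒ step 1: ADB ⇒ D·C·DA
    B ↦ DA

A->D, B->DA, C->CB, D->C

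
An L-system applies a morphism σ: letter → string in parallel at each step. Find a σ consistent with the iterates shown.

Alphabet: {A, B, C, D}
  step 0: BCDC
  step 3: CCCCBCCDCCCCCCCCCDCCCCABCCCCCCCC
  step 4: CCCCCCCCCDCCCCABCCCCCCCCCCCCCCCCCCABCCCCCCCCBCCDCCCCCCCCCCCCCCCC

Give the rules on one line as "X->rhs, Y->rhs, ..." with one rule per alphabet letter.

A->BC, B->CD, C->CC, D->AB

  step 3 ⇒ step 4: CCCCBCCDCCCCCCCCCDCCCCABCCCCCCCC ⇒ CC·CC·CC·CC·CD·CC·CC·AB·CC·CC·CC·CC·CC·CC·CC·CC·CC·AB·CC·CC·CC·CC·BC·CD·CC·CC·CC·CC·CC·CC·CC·CC
    A ↦ BC
    B ↦ CD
    C ↦ CC
    D ↦ AB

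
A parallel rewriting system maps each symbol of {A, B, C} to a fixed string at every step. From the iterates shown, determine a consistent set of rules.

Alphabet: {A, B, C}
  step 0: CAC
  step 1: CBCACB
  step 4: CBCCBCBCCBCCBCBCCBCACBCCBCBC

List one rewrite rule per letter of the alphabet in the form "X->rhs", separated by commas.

  step 0 ⇒ step 1: CAC ⇒ CB·CA·CB
    A ↦ CA
    C ↦ CB
    B ↦ C  (constrained at step 1)

A->CA, B->C, C->CB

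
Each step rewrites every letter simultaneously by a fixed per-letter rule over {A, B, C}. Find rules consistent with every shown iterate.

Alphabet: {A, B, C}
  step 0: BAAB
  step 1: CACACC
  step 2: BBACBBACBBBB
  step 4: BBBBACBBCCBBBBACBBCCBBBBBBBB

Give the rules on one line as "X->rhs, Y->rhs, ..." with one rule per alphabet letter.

A->AC, B->C, C->BB

  step 1 ⇒ step 2: CACACC ⇒ BB·AC·BB·AC·BB·BB
    A ↦ AC
    C ↦ BB
  step 0 ⇒ step 1: BAAB ⇒ C·AC·AC·C
    B ↦ C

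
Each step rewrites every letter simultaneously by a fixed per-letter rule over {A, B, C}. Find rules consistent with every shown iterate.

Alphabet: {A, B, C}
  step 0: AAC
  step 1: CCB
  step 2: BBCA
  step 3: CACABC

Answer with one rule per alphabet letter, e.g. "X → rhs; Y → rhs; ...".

  step 2 ⇒ step 3: BBCA ⇒ CA·CA·B·C
    A ↦ C
    B ↦ CA
    C ↦ B

A->C, B->CA, C->B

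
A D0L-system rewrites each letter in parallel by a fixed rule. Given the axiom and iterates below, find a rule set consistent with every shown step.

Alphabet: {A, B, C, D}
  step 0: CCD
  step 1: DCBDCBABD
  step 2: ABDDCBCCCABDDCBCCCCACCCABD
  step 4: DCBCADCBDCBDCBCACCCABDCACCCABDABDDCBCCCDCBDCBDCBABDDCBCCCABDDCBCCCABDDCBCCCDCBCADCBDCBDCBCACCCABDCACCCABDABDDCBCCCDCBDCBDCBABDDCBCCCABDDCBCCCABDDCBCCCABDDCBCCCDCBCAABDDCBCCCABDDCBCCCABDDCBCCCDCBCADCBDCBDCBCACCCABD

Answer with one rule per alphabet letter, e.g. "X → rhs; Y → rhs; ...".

  step 1 ⇒ step 2: DCBDCBABD ⇒ ABD·DCB·CCC·ABD·DCB·CCC·CA·CCC·ABD
    A ↦ CA
    B ↦ CCC
    C ↦ DCB
    D ↦ ABD

A->CA, B->CCC, C->DCB, D->ABD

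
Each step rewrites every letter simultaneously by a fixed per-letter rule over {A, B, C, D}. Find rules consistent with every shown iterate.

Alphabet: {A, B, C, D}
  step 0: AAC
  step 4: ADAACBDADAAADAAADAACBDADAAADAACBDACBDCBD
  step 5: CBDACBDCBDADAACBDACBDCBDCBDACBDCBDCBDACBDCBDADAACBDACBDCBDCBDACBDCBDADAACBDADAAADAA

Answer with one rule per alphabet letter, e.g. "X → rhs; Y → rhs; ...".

  step 4 ⇒ step 5: ADAACBDADAAADAAADAACBDADAAADAACBDACBDCBD ⇒ CBD·A·CBD·CBD·A·DA·A·CBD·A·CBD·CBD·CBD·A·CBD·CBD·CBD·A·CBD·CBD·A·DA·A·CBD·A·CBD·CBD·CBD·A·CBD·CBD·A·DA·A·CBD·A·DA·A·A·DA·A
    A ↦ CBD
    B ↦ DA
    C ↦ A
    D ↦ A

A->CBD, B->DA, C->A, D->A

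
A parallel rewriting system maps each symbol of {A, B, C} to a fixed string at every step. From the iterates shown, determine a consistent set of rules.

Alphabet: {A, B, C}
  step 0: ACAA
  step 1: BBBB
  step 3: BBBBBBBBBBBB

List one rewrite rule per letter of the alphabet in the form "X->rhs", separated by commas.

A->B, B->CCA, C->B

  step 0 ⇒ step 1: ACAA ⇒ B·B·B·B
    A ↦ B
    C ↦ B
    B ↦ CCA  (constrained at step 1)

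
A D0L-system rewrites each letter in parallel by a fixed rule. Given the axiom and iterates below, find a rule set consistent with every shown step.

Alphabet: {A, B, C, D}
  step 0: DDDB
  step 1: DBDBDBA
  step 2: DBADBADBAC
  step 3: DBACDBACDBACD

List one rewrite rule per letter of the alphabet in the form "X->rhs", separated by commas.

A->C, B->A, C->D, D->DB

  step 2 ⇒ step 3: DBADBADBAC ⇒ DB·A·C·DB·A·C·DB·A·C·D
    A ↦ C
    B ↦ A
    C ↦ D
    D ↦ DB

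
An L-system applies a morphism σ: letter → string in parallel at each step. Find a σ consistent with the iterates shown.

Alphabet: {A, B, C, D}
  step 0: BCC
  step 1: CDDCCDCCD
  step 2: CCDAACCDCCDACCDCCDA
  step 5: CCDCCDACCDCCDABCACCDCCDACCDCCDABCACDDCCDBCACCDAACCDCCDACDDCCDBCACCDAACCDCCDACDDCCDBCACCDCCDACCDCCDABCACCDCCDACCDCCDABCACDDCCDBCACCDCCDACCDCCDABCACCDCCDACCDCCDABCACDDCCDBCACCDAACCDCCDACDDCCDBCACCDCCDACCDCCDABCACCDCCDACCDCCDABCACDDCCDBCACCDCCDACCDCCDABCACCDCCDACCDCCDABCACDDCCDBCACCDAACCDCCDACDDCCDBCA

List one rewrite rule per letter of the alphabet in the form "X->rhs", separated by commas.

A->BCA, B->CDD, C->CCD, D->A

  step 1 ⇒ step 2: CDDCCDCCD ⇒ CCD·A·A·CCD·CCD·A·CCD·CCD·A
    C ↦ CCD
    D ↦ A
    A ↦ BCA  (constrained at step 2)
  step 0 ⇒ step 1: BCC ⇒ CDD·CCD·CCD
    B ↦ CDD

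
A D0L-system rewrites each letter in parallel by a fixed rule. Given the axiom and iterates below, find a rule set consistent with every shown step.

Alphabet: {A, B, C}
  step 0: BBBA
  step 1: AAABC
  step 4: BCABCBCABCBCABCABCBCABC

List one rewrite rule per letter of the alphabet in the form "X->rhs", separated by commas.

  step 0 ⇒ step 1: BBBA ⇒ A·A·A·BC
    A ↦ BC
    B ↦ A
    C ↦ BC  (constrained at step 1)

A->BC, B->A, C->BC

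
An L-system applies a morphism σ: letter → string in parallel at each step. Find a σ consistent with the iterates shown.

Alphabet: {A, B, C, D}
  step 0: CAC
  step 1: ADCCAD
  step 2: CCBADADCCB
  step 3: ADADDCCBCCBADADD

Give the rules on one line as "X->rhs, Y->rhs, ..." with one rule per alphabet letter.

  step 2 ⇒ step 3: CCBADADCCB ⇒ AD·AD·D·CC·B·CC·B·AD·AD·D
    A ↦ CC
    B ↦ D
    C ↦ AD
    D ↦ B

A->CC, B->D, C->AD, D->B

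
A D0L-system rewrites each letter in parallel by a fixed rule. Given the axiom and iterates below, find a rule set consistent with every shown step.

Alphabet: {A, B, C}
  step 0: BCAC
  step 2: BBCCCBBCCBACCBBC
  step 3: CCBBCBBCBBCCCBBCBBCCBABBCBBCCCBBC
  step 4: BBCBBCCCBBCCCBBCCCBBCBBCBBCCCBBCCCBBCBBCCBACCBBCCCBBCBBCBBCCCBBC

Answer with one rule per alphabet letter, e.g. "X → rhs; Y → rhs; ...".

  step 3 ⇒ step 4: CCBBCBBCBBCCCBBCBBCCBABBCBBCCCBBC ⇒ BBC·BBC·C·C·BBC·C·C·BBC·C·C·BBC·BBC·BBC·C·C·BBC·C·C·BBC·BBC·C·BA·C·C·BBC·C·C·BBC·BBC·BBC·C·C·BBC
    A ↦ BA
    B ↦ C
    C ↦ BBC

A->BA, B->C, C->BBC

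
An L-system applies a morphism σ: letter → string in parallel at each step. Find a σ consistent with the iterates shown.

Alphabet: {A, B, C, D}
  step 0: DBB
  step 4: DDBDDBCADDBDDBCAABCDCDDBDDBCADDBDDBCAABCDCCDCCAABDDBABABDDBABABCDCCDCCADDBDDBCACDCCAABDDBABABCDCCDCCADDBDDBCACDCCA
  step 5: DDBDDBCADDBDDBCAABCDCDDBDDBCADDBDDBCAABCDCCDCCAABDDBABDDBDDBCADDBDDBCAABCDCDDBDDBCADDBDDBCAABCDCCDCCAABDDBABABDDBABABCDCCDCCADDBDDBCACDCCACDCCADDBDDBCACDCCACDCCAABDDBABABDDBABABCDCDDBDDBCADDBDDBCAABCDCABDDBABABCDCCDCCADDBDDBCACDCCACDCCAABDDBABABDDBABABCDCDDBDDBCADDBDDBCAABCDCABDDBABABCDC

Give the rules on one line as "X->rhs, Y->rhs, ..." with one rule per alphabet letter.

A->CDC, B->CA, C->AB, D->DDB

  step 4 ⇒ step 5: DDBDDBCADDBDDBCAABCDCDDBDDBCADDBDDBCAABCDCCDCCAABDDBABABDDBABABCDCCDCCADDBDDBCACDCCAABDDBABABCDCCDCCADDBDDBCACDCCA ⇒ DDB·DDB·CA·DDB·DDB·CA·AB·CDC·DDB·DDB·CA·DDB·DDB·CA·AB·CDC·CDC·CA·AB·DDB·AB·DDB·DDB·CA·DDB·DDB·CA·AB·CDC·DDB·DDB·CA·DDB·DDB·CA·AB·CDC·CDC·CA·AB·DDB·AB·AB·DDB·AB·AB·CDC·CDC·CA·DDB·DDB·CA·CDC·CA·CDC·CA·DDB·DDB·CA·CDC·CA·CDC·CA·AB·DDB·AB·AB·DDB·AB·AB·CDC·DDB·DDB·CA·DDB·DDB·CA·AB·CDC·AB·DDB·AB·AB·CDC·CDC·CA·DDB·DDB·CA·CDC·CA·CDC·CA·AB·DDB·AB·AB·DDB·AB·AB·CDC·DDB·DDB·CA·DDB·DDB·CA·AB·CDC·AB·DDB·AB·AB·CDC
    A ↦ CDC
    B ↦ CA
    C ↦ AB
    D ↦ DDB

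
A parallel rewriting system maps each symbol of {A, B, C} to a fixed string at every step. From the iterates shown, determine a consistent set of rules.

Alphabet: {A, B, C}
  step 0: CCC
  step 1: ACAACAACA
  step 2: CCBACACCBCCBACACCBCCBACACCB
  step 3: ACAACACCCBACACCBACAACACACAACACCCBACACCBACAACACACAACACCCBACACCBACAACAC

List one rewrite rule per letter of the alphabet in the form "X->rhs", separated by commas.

  step 2 ⇒ step 3: CCBACACCBCCBACACCBCCBACACCB ⇒ ACA·ACA·C·CCB·ACA·CCB·ACA·ACA·C·ACA·ACA·C·CCB·ACA·CCB·ACA·ACA·C·ACA·ACA·C·CCB·ACA·CCB·ACA·ACA·C
    A ↦ CCB
    B ↦ C
    C ↦ ACA

A->CCB, B->C, C->ACA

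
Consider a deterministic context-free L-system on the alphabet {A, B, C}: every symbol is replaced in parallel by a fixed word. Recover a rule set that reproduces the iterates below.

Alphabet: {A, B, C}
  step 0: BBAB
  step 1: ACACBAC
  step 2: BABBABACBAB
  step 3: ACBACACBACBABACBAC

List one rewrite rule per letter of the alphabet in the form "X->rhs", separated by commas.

A->B, B->AC, C->AB

  step 2 ⇒ step 3: BABBABACBAB ⇒ AC·B·AC·AC·B·AC·B·AB·AC·B·AC
    A ↦ B
    B ↦ AC
    C ↦ AB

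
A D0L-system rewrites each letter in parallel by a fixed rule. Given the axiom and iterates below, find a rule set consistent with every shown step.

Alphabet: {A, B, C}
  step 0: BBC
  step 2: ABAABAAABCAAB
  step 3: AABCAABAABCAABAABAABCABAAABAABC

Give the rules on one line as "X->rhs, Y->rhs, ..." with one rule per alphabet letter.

  step 2 ⇒ step 3: ABAABAAABCAAB ⇒ AAB·C·AAB·AAB·C·AAB·AAB·AAB·C·ABA·AAB·AAB·C
    A ↦ AAB
    B ↦ C
    C ↦ ABA

A->AAB, B->C, C->ABA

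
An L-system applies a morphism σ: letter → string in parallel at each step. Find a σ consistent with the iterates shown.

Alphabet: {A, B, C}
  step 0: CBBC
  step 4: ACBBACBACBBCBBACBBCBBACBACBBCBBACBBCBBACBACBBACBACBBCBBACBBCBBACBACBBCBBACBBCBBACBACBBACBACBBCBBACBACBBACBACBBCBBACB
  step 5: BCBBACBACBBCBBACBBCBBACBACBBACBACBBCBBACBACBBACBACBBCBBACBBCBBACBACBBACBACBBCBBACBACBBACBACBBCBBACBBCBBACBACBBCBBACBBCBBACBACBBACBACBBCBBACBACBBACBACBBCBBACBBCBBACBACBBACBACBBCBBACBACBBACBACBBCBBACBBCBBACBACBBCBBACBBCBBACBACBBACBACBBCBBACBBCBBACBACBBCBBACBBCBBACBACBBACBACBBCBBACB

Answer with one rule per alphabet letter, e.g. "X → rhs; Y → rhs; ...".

  step 4 ⇒ step 5: ACBBACBACBBCBBACBBCBBACBACBBCBBACBBCBBACBACBBACBACBBCBBACBBCBBACBACBBCBBACBBCBBACBACBBACBACBBCBBACBACBBACBACBBCBBACB ⇒ BCB·B·ACB·ACB·BCB·B·ACB·BCB·B·ACB·ACB·B·ACB·ACB·BCB·B·ACB·ACB·B·ACB·ACB·BCB·B·ACB·BCB·B·ACB·ACB·B·ACB·ACB·BCB·B·ACB·ACB·B·ACB·ACB·BCB·B·ACB·BCB·B·ACB·ACB·BCB·B·ACB·BCB·B·ACB·ACB·B·ACB·ACB·BCB·B·ACB·ACB·B·ACB·ACB·BCB·B·ACB·BCB·B·ACB·ACB·B·ACB·ACB·BCB·B·ACB·ACB·B·ACB·ACB·BCB·B·ACB·BCB·B·ACB·ACB·BCB·B·ACB·BCB·B·ACB·ACB·B·ACB·ACB·BCB·B·ACB·BCB·B·ACB·ACB·BCB·B·ACB·BCB·B·ACB·ACB·B·ACB·ACB·BCB·B·ACB
    A ↦ BCB
    B ↦ ACB
    C ↦ B

A->BCB, B->ACB, C->B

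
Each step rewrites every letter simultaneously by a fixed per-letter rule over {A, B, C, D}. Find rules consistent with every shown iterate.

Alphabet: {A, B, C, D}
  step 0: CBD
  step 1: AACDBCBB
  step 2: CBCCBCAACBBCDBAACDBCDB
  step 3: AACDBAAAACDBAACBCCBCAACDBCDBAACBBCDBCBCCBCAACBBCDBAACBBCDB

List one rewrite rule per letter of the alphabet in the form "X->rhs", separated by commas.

A->CBC, B->CDB, C->AA, D->CBB

  step 2 ⇒ step 3: CBCCBCAACBBCDBAACDBCDB ⇒ AA·CDB·AA·AA·CDB·AA·CBC·CBC·AA·CDB·CDB·AA·CBB·CDB·CBC·CBC·AA·CBB·CDB·AA·CBB·CDB
    A ↦ CBC
    B ↦ CDB
    C ↦ AA
    D ↦ CBB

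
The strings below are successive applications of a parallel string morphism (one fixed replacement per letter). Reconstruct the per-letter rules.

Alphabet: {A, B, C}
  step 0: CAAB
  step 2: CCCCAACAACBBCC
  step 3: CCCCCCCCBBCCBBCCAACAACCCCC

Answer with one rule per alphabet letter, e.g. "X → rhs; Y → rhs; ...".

A->B, B->AAC, C->CC

  step 2 ⇒ step 3: CCCCAACAACBBCC ⇒ CC·CC·CC·CC·B·B·CC·B·B·CC·AAC·AAC·CC·CC
    A ↦ B
    B ↦ AAC
    C ↦ CC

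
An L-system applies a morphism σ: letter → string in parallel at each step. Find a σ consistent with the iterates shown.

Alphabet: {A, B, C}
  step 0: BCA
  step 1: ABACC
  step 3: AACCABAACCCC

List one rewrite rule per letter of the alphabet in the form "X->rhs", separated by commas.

A->CC, B->AB, C->A

  step 0 ⇒ step 1: BCA ⇒ AB·A·CC
    A ↦ CC
    B ↦ AB
    C ↦ A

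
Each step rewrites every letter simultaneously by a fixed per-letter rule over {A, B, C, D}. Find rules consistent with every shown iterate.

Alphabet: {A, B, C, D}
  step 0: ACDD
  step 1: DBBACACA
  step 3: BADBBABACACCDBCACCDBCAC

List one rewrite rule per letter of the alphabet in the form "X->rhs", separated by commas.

  step 0 ⇒ step 1: ACDD ⇒ DB·BA·CA·CA
    A ↦ DB
    C ↦ BA
    D ↦ CA
    B ↦ C  (constrained at step 1)

A->DB, B->C, C->BA, D->CA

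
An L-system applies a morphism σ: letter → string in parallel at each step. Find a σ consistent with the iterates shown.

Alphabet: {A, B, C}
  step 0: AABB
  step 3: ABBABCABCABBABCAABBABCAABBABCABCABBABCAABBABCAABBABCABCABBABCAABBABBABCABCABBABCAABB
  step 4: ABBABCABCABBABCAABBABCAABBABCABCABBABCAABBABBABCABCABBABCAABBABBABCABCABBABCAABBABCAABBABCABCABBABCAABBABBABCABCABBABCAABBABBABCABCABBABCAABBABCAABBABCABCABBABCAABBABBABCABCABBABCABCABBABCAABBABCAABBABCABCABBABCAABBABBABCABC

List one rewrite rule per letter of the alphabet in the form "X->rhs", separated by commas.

  step 3 ⇒ step 4: ABBABCABCABBABCAABBABCAABBABCABCABBABCAABBABCAABBABCABCABBABCAABBABBABCABCABBABCAABB ⇒ ABB·ABC·ABC·ABB·ABC·A·ABB·ABC·A·ABB·ABC·ABC·ABB·ABC·A·ABB·ABB·ABC·ABC·ABB·ABC·A·ABB·ABB·ABC·ABC·ABB·ABC·A·ABB·ABC·A·ABB·ABC·ABC·ABB·ABC·A·ABB·ABB·ABC·ABC·ABB·ABC·A·ABB·ABB·ABC·ABC·ABB·ABC·A·ABB·ABC·A·ABB·ABC·ABC·ABB·ABC·A·ABB·ABB·ABC·ABC·ABB·ABC·ABC·ABB·ABC·A·ABB·ABC·A·ABB·ABC·ABC·ABB·ABC·A·ABB·ABB·ABC·ABC
    A ↦ ABB
    B ↦ ABC
    C ↦ A

A->ABB, B->ABC, C->A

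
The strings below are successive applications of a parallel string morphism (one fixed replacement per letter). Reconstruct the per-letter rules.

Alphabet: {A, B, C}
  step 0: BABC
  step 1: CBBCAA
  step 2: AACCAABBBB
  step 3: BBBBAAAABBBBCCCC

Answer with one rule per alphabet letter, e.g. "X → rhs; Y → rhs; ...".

A->BB, B->C, C->AA

  step 2 ⇒ step 3: AACCAABBBB ⇒ BB·BB·AA·AA·BB·BB·C·C·C·C
    A ↦ BB
    B ↦ C
    C ↦ AA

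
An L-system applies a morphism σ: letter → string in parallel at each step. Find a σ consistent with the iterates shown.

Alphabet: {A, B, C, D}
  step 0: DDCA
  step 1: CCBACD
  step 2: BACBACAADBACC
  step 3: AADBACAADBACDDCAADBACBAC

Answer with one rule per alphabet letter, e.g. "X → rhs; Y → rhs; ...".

A->D, B->AA, C->BAC, D->C

  step 2 ⇒ step 3: BACBACAADBACC ⇒ AA·D·BAC·AA·D·BAC·D·D·C·AA·D·BAC·BAC
    A ↦ D
    B ↦ AA
    C ↦ BAC
    D ↦ C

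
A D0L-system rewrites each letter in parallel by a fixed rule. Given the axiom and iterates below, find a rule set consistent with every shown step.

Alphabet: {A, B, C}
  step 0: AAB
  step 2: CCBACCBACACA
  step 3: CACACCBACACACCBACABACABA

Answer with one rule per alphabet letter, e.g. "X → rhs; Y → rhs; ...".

  step 2 ⇒ step 3: CCBACCBACACA ⇒ CA·CA·CC·BA·CA·CA·CC·BA·CA·BA·CA·BA
    A ↦ BA
    B ↦ CC
    C ↦ CA

A->BA, B->CC, C->CA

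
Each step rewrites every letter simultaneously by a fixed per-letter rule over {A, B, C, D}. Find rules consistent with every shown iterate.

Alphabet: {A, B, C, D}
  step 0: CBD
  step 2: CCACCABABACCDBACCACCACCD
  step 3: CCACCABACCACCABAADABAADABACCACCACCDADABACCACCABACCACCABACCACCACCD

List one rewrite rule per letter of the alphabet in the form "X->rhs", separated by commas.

A->BA, B->ADA, C->CCA, D->CCD

  step 2 ⇒ step 3: CCACCABABACCDBACCACCACCD ⇒ CCA·CCA·BA·CCA·CCA·BA·ADA·BA·ADA·BA·CCA·CCA·CCD·ADA·BA·CCA·CCA·BA·CCA·CCA·BA·CCA·CCA·CCD
    A ↦ BA
    B ↦ ADA
    C ↦ CCA
    D ↦ CCD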